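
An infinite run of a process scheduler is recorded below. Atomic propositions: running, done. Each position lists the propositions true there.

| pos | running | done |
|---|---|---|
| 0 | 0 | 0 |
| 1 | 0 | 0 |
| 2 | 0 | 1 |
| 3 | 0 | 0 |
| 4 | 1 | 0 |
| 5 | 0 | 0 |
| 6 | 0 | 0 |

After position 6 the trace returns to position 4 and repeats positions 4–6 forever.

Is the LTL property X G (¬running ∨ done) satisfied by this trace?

No

The position after 0 is 1; G (¬running ∨ done) is false there.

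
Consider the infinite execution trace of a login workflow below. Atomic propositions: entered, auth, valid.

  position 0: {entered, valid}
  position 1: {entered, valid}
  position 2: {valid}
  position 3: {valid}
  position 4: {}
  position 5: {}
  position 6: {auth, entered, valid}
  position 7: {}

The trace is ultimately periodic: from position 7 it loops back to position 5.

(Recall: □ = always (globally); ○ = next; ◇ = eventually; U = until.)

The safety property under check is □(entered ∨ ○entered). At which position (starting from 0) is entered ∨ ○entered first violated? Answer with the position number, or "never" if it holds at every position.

2

Check entered ∨ ○entered at each position in order: 0 ✓, 1 ✓.
At position 2 the labels are {valid} and the next position 3 has {valid}, so entered ∨ ○entered is false there. This is the first violation.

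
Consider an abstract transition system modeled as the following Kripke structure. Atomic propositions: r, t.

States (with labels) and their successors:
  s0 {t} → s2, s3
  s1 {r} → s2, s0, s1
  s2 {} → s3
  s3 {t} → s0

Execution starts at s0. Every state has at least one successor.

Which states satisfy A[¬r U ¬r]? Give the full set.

States satisfying ¬r: {s0, s2, s3}.
States satisfying A[¬r U ¬r]: {s0, s2, s3}.

{s0, s2, s3}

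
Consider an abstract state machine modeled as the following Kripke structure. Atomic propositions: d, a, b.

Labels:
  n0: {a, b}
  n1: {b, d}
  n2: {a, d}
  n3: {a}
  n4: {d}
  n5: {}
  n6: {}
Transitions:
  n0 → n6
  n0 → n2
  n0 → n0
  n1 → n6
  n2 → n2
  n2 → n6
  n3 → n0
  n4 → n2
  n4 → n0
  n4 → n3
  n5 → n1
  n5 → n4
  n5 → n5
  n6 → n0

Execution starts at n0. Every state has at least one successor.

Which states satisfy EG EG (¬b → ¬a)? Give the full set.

States satisfying EG (¬b → ¬a): {n0, n1, n4, n5, n6}.
States satisfying EG EG (¬b → ¬a): {n0, n1, n4, n5, n6}.

{n0, n1, n4, n5, n6}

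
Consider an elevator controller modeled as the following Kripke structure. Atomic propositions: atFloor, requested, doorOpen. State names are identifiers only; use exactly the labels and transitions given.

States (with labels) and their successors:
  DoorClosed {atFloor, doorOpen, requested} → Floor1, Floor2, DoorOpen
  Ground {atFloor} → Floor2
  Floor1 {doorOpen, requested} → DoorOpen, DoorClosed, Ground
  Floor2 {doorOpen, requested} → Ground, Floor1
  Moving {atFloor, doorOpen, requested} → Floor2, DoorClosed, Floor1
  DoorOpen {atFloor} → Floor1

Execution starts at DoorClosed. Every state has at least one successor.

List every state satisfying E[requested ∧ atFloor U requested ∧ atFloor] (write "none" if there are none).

States satisfying requested ∧ atFloor: {DoorClosed, Moving}.
States satisfying E[requested ∧ atFloor U requested ∧ atFloor]: {DoorClosed, Moving}.

{DoorClosed, Moving}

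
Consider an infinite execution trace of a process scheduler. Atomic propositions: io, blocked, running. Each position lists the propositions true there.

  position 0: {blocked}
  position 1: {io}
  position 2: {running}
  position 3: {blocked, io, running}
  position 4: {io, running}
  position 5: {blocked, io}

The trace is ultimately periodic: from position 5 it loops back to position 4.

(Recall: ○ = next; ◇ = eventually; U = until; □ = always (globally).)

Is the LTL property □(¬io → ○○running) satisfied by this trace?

Holds

¬io → ○○running holds at every position 0..5, and those are all positions ever visited, so □(¬io → ○○running) holds.
Positions where ¬io holds: 0, 2.
Check ○○running at each: 0→ok, 2→ok.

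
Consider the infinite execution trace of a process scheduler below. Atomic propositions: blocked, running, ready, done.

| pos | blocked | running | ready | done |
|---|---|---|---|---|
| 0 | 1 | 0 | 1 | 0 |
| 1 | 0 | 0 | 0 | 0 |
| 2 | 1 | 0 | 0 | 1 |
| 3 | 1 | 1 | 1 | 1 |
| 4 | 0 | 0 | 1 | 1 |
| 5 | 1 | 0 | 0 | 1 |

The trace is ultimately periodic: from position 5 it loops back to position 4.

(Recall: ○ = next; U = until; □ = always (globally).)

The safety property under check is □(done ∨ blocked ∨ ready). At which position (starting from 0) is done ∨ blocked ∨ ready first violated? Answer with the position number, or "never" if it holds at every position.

1

Check done ∨ blocked ∨ ready at each position in order: 0 ✓.
At position 1 the labels are {}, so done ∨ blocked ∨ ready is false there. This is the first violation.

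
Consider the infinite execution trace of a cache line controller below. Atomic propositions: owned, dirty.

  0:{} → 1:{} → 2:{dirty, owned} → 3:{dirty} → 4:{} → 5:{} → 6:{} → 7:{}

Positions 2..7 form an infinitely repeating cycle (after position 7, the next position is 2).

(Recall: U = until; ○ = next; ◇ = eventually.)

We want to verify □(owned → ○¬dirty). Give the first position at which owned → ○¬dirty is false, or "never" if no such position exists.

Check owned → ○¬dirty at each position in order: 0 ✓, 1 ✓.
At position 2 the labels are {dirty, owned} and the next position 3 has {dirty}, so owned → ○¬dirty is false there. This is the first violation.

2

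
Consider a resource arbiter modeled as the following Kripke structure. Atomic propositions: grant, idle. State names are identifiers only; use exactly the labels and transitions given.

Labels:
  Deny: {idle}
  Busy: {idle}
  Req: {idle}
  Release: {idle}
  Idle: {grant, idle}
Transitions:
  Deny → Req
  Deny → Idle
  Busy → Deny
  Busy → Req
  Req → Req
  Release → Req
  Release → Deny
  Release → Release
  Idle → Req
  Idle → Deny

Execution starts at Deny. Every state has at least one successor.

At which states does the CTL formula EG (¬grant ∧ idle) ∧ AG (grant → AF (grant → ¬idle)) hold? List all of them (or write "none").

States satisfying ¬grant ∧ idle: {Deny, Busy, Req, Release}.
States satisfying EG (¬grant ∧ idle): {Deny, Busy, Req, Release}.
States satisfying grant → AF (grant → ¬idle): {Deny, Busy, Req, Release, Idle}.
States satisfying AG (grant → AF (grant → ¬idle)): {Deny, Busy, Req, Release, Idle}.
States satisfying EG (¬grant ∧ idle) ∧ AG (grant → AF (grant → ¬idle)): {Deny, Busy, Req, Release}.

{Deny, Busy, Req, Release}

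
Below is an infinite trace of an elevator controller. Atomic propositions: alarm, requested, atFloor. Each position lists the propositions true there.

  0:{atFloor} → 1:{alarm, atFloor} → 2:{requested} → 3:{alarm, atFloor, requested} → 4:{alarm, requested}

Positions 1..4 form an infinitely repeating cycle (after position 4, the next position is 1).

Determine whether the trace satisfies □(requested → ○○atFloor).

Violated

requested → ○○atFloor must hold at every position from 0 onward. It fails at position 2, so □(requested → ○○atFloor) is false.
Positions where requested holds: 2, 3, 4.
Check ○○atFloor at each: 2→fails, 3→ok, 4→fails.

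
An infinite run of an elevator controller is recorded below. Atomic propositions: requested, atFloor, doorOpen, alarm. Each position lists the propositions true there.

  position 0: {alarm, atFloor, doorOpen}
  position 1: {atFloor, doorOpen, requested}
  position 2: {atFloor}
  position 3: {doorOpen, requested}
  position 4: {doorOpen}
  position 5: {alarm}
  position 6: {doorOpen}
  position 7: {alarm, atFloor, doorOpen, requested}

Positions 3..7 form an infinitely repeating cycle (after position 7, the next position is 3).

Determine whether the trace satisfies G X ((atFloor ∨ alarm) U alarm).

X ((atFloor ∨ alarm) U alarm) must hold at every position from 0 onward. It fails at position 0, so G X ((atFloor ∨ alarm) U alarm) is false.

Does not hold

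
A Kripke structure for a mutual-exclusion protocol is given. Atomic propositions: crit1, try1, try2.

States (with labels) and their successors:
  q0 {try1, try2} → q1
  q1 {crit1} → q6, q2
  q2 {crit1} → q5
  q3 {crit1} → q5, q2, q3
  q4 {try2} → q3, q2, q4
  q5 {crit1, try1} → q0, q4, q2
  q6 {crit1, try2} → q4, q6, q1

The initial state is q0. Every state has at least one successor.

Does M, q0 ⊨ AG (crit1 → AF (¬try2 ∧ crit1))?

No

States satisfying crit1 → AF (¬try2 ∧ crit1): {q0, q1, q2, q3, q4, q5}.
States satisfying AG (crit1 → AF (¬try2 ∧ crit1)): ∅.
q6 is reachable from q0 and violates crit1 → AF (¬try2 ∧ crit1), so AG fails at q0.
q0 ∉ Sat(AG (crit1 → AF (¬try2 ∧ crit1))).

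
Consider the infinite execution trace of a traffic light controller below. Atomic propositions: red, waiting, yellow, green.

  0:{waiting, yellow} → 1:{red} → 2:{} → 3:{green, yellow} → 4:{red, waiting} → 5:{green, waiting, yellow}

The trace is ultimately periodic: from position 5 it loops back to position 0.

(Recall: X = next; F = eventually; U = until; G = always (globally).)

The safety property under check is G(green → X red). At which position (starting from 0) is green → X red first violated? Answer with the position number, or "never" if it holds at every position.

Check green → X red at each position in order: 0 ✓, 1 ✓, 2 ✓, 3 ✓, 4 ✓.
At position 5 the labels are {green, waiting, yellow} and the next position 0 has {waiting, yellow}, so green → X red is false there. This is the first violation.

5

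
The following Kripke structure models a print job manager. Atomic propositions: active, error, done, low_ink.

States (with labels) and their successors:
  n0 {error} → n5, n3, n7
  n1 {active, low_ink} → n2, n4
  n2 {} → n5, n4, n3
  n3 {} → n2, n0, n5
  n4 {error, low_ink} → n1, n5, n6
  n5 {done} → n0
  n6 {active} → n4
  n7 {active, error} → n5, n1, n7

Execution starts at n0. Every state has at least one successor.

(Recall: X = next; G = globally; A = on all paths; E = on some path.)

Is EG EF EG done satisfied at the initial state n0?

States satisfying EF EG done: ∅.
States satisfying EG EF EG done: ∅.
No suitable path/successor from n0 witnesses the formula.
n0 ∉ Sat(EG EF EG done).

No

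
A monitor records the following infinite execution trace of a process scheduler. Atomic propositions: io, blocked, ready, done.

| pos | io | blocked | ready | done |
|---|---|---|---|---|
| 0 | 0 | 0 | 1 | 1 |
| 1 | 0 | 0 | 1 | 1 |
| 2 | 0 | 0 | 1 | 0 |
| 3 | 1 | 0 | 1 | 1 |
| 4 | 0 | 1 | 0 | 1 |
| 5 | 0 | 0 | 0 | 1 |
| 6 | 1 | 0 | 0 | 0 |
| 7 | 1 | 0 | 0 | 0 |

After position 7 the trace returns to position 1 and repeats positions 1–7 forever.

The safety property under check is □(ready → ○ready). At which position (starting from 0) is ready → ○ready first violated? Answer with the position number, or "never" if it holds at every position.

Check ready → ○ready at each position in order: 0 ✓, 1 ✓, 2 ✓.
At position 3 the labels are {done, io, ready} and the next position 4 has {blocked, done}, so ready → ○ready is false there. This is the first violation.

3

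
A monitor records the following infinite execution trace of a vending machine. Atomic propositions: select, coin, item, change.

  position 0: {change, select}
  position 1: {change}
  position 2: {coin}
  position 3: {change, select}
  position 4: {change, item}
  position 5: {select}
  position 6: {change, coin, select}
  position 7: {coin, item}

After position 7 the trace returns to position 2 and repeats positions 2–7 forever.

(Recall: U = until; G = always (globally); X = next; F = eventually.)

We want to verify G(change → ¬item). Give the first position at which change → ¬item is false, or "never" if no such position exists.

Check change → ¬item at each position in order: 0 ✓, 1 ✓, 2 ✓, 3 ✓.
At position 4 the labels are {change, item}, so change → ¬item is false there. This is the first violation.

4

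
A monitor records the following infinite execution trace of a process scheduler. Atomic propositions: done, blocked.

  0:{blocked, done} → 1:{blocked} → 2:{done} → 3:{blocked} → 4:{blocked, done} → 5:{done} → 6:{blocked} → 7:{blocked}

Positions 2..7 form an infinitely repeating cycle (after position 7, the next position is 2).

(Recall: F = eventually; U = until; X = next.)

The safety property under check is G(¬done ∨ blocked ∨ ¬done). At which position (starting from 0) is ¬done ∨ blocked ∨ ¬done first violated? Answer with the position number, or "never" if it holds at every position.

Check ¬done ∨ blocked ∨ ¬done at each position in order: 0 ✓, 1 ✓.
At position 2 the labels are {done}, so ¬done ∨ blocked ∨ ¬done is false there. This is the first violation.

2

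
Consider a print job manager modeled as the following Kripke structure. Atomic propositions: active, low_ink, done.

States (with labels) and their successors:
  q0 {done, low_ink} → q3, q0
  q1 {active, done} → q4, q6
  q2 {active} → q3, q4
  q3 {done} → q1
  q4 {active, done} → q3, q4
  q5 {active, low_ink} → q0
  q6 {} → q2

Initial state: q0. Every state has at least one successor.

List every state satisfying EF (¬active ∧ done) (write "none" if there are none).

States satisfying ¬active ∧ done: {q0, q3}.
States satisfying EF (¬active ∧ done): {q0, q1, q2, q3, q4, q5, q6}.

{q0, q1, q2, q3, q4, q5, q6}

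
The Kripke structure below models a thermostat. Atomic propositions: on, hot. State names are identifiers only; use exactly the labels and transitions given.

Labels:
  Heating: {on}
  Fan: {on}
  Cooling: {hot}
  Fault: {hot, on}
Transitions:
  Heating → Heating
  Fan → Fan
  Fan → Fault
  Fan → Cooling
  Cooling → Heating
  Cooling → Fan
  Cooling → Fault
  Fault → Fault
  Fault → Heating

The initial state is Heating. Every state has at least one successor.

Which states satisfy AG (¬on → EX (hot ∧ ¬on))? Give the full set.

{Heating, Fault}

States satisfying ¬on → EX (hot ∧ ¬on): {Heating, Fan, Fault}.
States satisfying AG (¬on → EX (hot ∧ ¬on)): {Heating, Fault}.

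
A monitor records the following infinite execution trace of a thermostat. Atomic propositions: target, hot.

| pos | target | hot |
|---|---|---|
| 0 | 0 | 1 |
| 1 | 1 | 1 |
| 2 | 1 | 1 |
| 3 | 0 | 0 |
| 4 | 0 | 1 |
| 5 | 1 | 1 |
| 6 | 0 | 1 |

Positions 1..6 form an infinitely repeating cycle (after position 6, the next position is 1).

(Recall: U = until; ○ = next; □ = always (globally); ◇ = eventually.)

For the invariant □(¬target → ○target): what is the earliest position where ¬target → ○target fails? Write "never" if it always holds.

Check ¬target → ○target at each position in order: 0 ✓, 1 ✓, 2 ✓.
At position 3 the labels are {} and the next position 4 has {hot}, so ¬target → ○target is false there. This is the first violation.

3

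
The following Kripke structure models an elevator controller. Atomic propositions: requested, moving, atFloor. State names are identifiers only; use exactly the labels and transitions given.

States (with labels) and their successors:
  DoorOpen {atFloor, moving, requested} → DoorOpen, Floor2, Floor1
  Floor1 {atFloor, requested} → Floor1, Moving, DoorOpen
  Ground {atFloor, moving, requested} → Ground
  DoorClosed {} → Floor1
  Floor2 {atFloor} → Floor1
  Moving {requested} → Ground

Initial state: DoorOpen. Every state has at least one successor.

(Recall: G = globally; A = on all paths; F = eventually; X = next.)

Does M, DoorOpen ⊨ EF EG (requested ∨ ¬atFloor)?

States satisfying EG (requested ∨ ¬atFloor): {DoorOpen, Floor1, Ground, DoorClosed, Moving}.
States satisfying EF EG (requested ∨ ¬atFloor): {DoorOpen, Floor1, Ground, DoorClosed, Floor2, Moving}.
Some path from DoorOpen reaches a state where EG (requested ∨ ¬atFloor) holds.
DoorOpen ∈ Sat(EF EG (requested ∨ ¬atFloor)).

Holds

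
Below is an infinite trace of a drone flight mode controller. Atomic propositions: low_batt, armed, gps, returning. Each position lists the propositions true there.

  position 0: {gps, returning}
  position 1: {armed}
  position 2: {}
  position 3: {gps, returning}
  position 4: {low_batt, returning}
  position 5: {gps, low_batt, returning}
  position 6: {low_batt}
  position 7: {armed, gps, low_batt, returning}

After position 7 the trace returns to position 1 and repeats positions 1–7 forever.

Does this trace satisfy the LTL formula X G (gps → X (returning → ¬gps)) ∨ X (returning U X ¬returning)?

Holds

The position after 0 is 1; G (gps → X (returning → ¬gps)) is true there.
The position after 0 is 1; returning U X ¬returning is true there.
At position 0: X G (gps → X (returning → ¬gps)) is true; X (returning U X ¬returning) is true; so X G (gps → X (returning → ¬gps)) ∨ X (returning U X ¬returning) is true.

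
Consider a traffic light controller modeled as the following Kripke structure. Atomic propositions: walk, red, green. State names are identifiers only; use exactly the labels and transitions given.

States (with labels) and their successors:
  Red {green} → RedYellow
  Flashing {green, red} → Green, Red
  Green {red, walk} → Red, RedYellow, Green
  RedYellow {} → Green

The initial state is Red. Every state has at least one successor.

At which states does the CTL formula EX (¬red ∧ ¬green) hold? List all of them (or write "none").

States satisfying ¬red ∧ ¬green: {RedYellow}.
States satisfying EX (¬red ∧ ¬green): {Red, Green}.

{Red, Green}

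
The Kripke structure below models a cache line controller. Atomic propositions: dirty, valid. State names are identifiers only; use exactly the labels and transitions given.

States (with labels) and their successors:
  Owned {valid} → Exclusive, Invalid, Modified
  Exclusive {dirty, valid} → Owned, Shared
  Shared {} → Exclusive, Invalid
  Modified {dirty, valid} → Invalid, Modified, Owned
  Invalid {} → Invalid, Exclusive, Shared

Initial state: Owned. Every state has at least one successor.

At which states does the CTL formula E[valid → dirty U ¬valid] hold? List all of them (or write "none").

{Exclusive, Shared, Modified, Invalid}

States satisfying valid → dirty: {Exclusive, Shared, Modified, Invalid}.
States satisfying ¬valid: {Shared, Invalid}.
States satisfying E[valid → dirty U ¬valid]: {Exclusive, Shared, Modified, Invalid}.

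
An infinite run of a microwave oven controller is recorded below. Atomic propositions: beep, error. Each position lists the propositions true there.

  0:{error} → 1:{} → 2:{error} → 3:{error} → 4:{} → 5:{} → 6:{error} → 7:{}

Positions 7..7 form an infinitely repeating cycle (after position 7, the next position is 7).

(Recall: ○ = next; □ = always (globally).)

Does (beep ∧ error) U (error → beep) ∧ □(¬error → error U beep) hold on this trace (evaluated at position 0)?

Walking from position 0: at position 0, error → beep has not yet held and beep ∧ error fails, so (beep ∧ error) U (error → beep) is false.
¬error → error U beep must hold at every position from 0 onward. It fails at position 1, so □(¬error → error U beep) is false.
Positions where ¬error holds: 1, 4, 5, 7.
Check error U beep at each: 1→fails, 4→fails, 5→fails, 7→fails.
At position 0: (beep ∧ error) U (error → beep) is false; □(¬error → error U beep) is false; so (beep ∧ error) U (error → beep) ∧ □(¬error → error U beep) is false.

Does not hold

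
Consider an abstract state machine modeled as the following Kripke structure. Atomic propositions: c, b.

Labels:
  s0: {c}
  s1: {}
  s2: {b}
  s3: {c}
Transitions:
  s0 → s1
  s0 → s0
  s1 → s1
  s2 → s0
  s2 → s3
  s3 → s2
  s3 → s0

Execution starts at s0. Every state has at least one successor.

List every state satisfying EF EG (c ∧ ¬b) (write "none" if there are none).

States satisfying EG (c ∧ ¬b): {s0, s3}.
States satisfying EF EG (c ∧ ¬b): {s0, s2, s3}.

{s0, s2, s3}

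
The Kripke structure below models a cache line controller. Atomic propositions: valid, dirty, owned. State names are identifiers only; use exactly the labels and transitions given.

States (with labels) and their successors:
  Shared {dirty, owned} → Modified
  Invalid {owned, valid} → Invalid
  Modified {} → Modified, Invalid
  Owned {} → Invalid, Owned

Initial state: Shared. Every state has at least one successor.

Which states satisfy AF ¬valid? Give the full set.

{Shared, Modified, Owned}

States satisfying ¬valid: {Shared, Modified, Owned}.
States satisfying AF ¬valid: {Shared, Modified, Owned}.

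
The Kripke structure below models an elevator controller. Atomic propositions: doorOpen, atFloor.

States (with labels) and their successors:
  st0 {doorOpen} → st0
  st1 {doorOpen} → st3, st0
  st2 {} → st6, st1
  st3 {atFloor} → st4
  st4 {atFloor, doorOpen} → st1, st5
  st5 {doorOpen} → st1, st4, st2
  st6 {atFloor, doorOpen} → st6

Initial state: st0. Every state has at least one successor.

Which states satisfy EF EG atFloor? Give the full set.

{st1, st2, st3, st4, st5, st6}

States satisfying EG atFloor: {st6}.
States satisfying EF EG atFloor: {st1, st2, st3, st4, st5, st6}.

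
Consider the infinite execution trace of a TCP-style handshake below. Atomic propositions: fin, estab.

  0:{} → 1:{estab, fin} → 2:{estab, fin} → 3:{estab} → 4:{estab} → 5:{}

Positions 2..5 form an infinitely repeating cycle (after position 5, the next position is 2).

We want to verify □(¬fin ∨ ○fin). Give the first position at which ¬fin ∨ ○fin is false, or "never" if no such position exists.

2

Check ¬fin ∨ ○fin at each position in order: 0 ✓, 1 ✓.
At position 2 the labels are {estab, fin} and the next position 3 has {estab}, so ¬fin ∨ ○fin is false there. This is the first violation.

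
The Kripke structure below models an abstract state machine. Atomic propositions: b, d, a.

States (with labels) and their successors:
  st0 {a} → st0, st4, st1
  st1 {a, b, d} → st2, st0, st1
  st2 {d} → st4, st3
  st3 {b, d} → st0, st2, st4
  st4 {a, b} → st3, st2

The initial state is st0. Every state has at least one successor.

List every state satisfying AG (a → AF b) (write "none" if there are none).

none

States satisfying a → AF b: {st1, st2, st3, st4}.
States satisfying AG (a → AF b): ∅.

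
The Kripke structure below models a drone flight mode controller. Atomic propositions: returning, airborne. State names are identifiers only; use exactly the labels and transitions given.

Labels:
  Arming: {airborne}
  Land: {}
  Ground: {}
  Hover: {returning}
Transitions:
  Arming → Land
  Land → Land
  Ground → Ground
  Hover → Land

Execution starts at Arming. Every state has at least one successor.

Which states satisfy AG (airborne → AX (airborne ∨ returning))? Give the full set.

{Land, Ground, Hover}

States satisfying airborne → AX (airborne ∨ returning): {Land, Ground, Hover}.
States satisfying AG (airborne → AX (airborne ∨ returning)): {Land, Ground, Hover}.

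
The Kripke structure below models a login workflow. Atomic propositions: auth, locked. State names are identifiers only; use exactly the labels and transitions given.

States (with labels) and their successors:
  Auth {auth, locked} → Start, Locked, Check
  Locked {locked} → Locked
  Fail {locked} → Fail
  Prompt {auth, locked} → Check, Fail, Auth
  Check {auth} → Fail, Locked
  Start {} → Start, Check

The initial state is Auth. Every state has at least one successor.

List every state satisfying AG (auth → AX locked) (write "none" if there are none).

{Locked, Fail, Check, Start}

States satisfying auth → AX locked: {Locked, Fail, Check, Start}.
States satisfying AG (auth → AX locked): {Locked, Fail, Check, Start}.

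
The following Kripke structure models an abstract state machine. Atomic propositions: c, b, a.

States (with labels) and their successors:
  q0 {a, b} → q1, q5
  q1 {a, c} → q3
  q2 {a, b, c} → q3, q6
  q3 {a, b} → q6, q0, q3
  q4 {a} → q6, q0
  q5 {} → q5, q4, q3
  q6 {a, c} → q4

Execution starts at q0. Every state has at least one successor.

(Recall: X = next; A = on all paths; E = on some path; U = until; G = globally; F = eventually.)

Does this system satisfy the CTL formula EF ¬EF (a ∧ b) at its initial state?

Violated

States satisfying ¬EF (a ∧ b): ∅.
States satisfying EF ¬EF (a ∧ b): ∅.
No suitable path/successor from q0 witnesses the formula.
q0 ∉ Sat(EF ¬EF (a ∧ b)).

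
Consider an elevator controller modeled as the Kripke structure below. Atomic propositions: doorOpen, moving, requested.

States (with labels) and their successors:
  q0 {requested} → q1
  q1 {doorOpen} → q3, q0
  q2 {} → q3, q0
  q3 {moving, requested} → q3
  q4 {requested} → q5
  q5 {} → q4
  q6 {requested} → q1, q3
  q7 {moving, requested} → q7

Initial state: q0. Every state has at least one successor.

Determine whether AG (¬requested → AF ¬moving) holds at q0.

States satisfying ¬requested → AF ¬moving: {q0, q1, q2, q3, q4, q5, q6, q7}.
States satisfying AG (¬requested → AF ¬moving): {q0, q1, q2, q3, q4, q5, q6, q7}.
Every state reachable from q0 satisfies ¬requested → AF ¬moving.
q0 ∈ Sat(AG (¬requested → AF ¬moving)).

Holds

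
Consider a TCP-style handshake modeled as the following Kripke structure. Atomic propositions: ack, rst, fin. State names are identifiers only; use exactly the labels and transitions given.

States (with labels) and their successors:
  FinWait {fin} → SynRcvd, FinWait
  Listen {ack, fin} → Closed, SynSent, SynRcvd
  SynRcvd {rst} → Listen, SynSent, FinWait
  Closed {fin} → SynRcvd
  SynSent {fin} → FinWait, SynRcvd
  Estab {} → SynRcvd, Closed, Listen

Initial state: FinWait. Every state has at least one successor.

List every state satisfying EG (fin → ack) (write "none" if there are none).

{Listen, SynRcvd, Estab}

States satisfying fin → ack: {Listen, SynRcvd, Estab}.
States satisfying EG (fin → ack): {Listen, SynRcvd, Estab}.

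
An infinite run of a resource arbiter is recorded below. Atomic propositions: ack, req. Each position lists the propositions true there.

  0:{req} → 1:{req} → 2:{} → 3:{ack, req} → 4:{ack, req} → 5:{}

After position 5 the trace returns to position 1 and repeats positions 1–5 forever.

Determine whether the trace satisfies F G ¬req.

G ¬req is false at every position 0..5, so it never becomes true and F G ¬req fails.

Does not hold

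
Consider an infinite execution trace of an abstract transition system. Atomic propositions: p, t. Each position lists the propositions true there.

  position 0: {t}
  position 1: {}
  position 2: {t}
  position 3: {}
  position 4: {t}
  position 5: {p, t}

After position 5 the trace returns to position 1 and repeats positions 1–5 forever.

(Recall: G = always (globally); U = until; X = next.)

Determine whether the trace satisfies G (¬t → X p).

Does not hold

¬t → X p must hold at every position from 0 onward. It fails at position 1, so G (¬t → X p) is false.
Positions where ¬t holds: 1, 3.
Check X p at each: 1→fails, 3→fails.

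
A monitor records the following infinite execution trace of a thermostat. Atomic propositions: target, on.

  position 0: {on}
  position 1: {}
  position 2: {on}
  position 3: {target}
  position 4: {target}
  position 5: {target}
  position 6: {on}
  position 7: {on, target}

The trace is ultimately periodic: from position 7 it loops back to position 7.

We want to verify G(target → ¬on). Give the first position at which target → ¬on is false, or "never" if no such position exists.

7

Check target → ¬on at each position in order: 0 ✓, 1 ✓, 2 ✓, 3 ✓, 4 ✓, 5 ✓, 6 ✓.
At position 7 the labels are {on, target}, so target → ¬on is false there. This is the first violation.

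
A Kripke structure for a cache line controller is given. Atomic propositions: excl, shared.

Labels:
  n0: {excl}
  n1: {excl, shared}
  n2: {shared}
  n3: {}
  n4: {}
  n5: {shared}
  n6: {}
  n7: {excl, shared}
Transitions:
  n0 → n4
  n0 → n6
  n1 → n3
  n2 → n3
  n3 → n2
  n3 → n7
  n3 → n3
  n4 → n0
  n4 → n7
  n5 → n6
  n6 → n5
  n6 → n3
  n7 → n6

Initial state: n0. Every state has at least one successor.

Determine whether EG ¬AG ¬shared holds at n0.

States satisfying ¬AG ¬shared: {n0, n1, n2, n3, n4, n5, n6, n7}.
States satisfying EG ¬AG ¬shared: {n0, n1, n2, n3, n4, n5, n6, n7}.
n0 ∈ Sat(EG ¬AG ¬shared).

Yes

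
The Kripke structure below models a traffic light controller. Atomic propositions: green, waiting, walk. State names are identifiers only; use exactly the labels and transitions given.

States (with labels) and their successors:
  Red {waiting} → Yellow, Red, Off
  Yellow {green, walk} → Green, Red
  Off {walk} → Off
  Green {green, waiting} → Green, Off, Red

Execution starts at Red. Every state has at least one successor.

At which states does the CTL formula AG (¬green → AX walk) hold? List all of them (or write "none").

{Off}

States satisfying ¬green → AX walk: {Yellow, Off, Green}.
States satisfying AG (¬green → AX walk): {Off}.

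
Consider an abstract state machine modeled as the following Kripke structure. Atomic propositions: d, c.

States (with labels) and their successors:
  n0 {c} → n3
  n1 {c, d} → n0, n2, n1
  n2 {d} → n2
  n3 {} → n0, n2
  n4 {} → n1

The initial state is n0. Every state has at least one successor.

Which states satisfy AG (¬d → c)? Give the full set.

States satisfying ¬d → c: {n0, n1, n2}.
States satisfying AG (¬d → c): {n2}.

{n2}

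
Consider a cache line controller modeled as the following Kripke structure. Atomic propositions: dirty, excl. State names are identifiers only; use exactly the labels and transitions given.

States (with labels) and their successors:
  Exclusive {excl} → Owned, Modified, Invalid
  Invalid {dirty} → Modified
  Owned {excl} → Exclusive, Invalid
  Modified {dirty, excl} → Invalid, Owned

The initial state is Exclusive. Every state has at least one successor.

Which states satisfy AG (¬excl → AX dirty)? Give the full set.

States satisfying ¬excl → AX dirty: {Exclusive, Invalid, Owned, Modified}.
States satisfying AG (¬excl → AX dirty): {Exclusive, Invalid, Owned, Modified}.

{Exclusive, Invalid, Owned, Modified}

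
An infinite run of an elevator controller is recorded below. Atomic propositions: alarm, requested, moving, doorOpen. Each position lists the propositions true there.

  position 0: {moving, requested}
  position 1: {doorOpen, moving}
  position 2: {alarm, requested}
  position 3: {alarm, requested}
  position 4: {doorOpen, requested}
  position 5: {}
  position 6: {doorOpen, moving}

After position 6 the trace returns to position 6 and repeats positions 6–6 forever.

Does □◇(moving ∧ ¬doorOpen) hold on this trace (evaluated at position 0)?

◇(moving ∧ ¬doorOpen) must hold at every position from 0 onward. It fails at position 1, so □◇(moving ∧ ¬doorOpen) is false.

Does not hold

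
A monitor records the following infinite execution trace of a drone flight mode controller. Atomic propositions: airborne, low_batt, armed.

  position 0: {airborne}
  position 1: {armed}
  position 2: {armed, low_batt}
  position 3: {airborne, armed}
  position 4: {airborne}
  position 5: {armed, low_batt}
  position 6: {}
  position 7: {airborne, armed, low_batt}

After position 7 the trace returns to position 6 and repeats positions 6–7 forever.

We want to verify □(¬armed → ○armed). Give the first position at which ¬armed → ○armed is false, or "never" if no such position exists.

never

¬armed → ○armed holds at every position 0..7, and those are all the positions the trace ever visits, so the invariant □(¬armed → ○armed) is never violated.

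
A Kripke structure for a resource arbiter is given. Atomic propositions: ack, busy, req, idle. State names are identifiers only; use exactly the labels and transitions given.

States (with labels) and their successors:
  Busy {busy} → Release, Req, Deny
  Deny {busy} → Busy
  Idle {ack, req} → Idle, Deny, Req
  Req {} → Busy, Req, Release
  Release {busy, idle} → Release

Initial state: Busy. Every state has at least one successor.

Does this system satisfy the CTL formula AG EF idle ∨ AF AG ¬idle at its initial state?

Yes

States satisfying EF idle: {Busy, Deny, Idle, Req, Release}.
States satisfying AG EF idle: {Busy, Deny, Idle, Req, Release}.
States satisfying AG ¬idle: ∅.
States satisfying AF AG ¬idle: ∅.
States satisfying AG EF idle ∨ AF AG ¬idle: {Busy, Deny, Idle, Req, Release}.
Busy ∈ Sat(AG EF idle ∨ AF AG ¬idle).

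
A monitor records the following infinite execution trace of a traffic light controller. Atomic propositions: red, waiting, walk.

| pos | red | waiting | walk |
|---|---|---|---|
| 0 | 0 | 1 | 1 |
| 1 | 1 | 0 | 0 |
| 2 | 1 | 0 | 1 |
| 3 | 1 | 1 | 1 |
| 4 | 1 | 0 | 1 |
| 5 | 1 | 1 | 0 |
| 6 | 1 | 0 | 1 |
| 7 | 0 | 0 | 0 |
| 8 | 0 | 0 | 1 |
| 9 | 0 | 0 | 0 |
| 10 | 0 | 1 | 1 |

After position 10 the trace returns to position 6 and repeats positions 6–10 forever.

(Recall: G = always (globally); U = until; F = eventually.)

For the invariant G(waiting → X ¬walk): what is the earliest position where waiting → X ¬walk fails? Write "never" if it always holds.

Check waiting → X ¬walk at each position in order: 0 ✓, 1 ✓, 2 ✓.
At position 3 the labels are {red, waiting, walk} and the next position 4 has {red, walk}, so waiting → X ¬walk is false there. This is the first violation.

3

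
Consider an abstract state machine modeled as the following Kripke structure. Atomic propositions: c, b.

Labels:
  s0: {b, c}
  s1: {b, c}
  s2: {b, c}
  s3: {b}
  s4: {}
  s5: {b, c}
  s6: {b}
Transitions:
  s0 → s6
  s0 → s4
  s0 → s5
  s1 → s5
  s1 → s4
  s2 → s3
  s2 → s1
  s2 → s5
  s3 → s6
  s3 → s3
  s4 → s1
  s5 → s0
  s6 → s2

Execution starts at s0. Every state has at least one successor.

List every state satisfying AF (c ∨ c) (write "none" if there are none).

{s0, s1, s2, s4, s5, s6}

States satisfying c ∨ c: {s0, s1, s2, s5}.
States satisfying AF (c ∨ c): {s0, s1, s2, s4, s5, s6}.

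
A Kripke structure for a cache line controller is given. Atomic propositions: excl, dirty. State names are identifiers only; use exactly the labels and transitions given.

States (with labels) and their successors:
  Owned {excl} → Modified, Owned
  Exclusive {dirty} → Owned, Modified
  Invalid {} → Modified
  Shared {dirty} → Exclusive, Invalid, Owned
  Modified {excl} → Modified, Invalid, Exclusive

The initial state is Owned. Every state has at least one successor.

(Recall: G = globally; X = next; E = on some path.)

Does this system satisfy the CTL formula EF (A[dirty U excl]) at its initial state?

States satisfying A[dirty U excl]: {Owned, Exclusive, Modified}.
States satisfying EF (A[dirty U excl]): {Owned, Exclusive, Invalid, Shared, Modified}.
Some path from Owned reaches a state where A[dirty U excl] holds.
Owned ∈ Sat(EF (A[dirty U excl])).

Satisfied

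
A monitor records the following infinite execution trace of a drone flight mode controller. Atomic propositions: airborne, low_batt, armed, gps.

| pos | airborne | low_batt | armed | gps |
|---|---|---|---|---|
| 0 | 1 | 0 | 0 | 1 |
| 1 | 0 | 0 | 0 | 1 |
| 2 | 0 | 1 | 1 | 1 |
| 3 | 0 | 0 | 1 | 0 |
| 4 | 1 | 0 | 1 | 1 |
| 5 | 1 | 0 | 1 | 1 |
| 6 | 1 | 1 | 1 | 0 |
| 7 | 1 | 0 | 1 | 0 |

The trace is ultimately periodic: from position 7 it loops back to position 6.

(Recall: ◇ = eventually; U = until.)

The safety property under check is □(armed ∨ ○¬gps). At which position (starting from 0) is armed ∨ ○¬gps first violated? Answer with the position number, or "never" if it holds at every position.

0

At position 0 the labels are {airborne, gps} and the next position 1 has {gps}, so armed ∨ ○¬gps is false there. This is the first violation.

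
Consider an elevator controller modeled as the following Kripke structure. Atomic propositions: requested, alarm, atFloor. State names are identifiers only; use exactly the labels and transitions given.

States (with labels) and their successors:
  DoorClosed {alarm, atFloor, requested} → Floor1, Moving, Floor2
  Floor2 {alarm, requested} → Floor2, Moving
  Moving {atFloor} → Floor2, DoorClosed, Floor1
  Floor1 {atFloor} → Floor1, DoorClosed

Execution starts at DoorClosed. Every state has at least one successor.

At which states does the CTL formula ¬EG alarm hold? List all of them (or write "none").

States satisfying alarm: {DoorClosed, Floor2}.
States satisfying EG alarm: {DoorClosed, Floor2}.
States satisfying ¬EG alarm: {Moving, Floor1}.

{Moving, Floor1}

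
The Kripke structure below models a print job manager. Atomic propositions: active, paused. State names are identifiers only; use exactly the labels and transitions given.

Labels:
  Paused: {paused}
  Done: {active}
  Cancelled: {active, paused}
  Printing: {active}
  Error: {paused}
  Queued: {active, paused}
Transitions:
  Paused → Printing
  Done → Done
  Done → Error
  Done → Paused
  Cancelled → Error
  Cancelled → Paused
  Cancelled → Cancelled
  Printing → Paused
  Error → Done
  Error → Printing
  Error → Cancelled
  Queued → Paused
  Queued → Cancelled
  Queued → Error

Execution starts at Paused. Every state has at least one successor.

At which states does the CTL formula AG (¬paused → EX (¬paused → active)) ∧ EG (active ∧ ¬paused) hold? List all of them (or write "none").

States satisfying ¬paused → EX (¬paused → active): {Paused, Done, Cancelled, Printing, Error, Queued}.
States satisfying AG (¬paused → EX (¬paused → active)): {Paused, Done, Cancelled, Printing, Error, Queued}.
States satisfying active ∧ ¬paused: {Done, Printing}.
States satisfying EG (active ∧ ¬paused): {Done}.
States satisfying AG (¬paused → EX (¬paused → active)) ∧ EG (active ∧ ¬paused): {Done}.

{Done}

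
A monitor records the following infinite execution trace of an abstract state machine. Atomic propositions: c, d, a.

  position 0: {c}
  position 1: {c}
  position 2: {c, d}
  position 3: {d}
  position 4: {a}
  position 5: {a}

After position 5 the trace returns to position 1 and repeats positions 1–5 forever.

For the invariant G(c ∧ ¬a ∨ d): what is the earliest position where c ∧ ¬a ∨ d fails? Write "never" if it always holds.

4

Check c ∧ ¬a ∨ d at each position in order: 0 ✓, 1 ✓, 2 ✓, 3 ✓.
At position 4 the labels are {a}, so c ∧ ¬a ∨ d is false there. This is the first violation.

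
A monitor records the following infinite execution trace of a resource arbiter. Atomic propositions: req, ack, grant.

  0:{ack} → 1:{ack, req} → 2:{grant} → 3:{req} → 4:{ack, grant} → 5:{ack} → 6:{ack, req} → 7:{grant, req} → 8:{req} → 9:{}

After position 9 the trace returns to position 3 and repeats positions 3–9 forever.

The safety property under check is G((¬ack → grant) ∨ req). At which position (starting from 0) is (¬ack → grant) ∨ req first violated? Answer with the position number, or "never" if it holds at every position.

9

Check (¬ack → grant) ∨ req at each position in order: 0 ✓, 1 ✓, 2 ✓, 3 ✓, 4 ✓, 5 ✓, 6 ✓, 7 ✓, 8 ✓.
At position 9 the labels are {}, so (¬ack → grant) ∨ req is false there. This is the first violation.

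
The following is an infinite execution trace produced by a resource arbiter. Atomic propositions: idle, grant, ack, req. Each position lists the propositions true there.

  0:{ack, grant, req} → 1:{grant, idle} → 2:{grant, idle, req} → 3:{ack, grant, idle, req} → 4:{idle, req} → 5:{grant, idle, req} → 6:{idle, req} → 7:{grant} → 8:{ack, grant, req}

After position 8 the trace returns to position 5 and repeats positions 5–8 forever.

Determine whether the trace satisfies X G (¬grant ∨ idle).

The position after 0 is 1; G (¬grant ∨ idle) is false there.

No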